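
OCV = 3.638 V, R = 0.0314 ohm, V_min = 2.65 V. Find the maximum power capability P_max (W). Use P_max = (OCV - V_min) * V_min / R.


dV = OCV - V_min = 0.988 V (so I_max = dV / R)
P_max = dV * V_min / R = 0.988 * 2.65 / 0.0314 = 83.38 W

83.38 W


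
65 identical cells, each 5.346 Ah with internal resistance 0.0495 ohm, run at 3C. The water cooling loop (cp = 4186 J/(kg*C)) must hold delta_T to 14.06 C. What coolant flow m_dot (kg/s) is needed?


Step 1: I = 3 * 5.346 = 16.038 A
Step 2: Q_cell = I^2 * R = 16.038^2 * 0.0495 = 12.732 W
Step 3: Q_total = 65 * 12.732 = 827.58 W
Step 4: m_dot = Q_total / (cp * dT) = 827.58 / (4186 * 14.06) = 0.01406 kg/s

0.01406 kg/s


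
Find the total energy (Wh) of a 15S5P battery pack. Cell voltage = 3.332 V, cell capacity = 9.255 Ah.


V_pack = 15 * 3.332 = 49.98 V
C_pack = 5 * 9.255 = 46.275 Ah
E = V_pack * C_pack = 49.98 * 46.275 = 2313 Wh

2313 Wh


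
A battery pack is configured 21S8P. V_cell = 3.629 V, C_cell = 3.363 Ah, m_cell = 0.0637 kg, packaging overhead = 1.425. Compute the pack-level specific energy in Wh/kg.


Step 1: V_pack = 21 * 3.629 = 76.209 V
Step 2: C_pack = 8 * 3.363 = 26.904 Ah
Step 3: E_pack = V_pack * C_pack = 76.209 * 26.904 = 2050.3 Wh
Step 4: m_pack = 21 * 8 * 0.0637 * 1.425 = 15.25 kg
Step 5: ED = E_pack / m_pack = 2050.3 / 15.25 = 134.4 Wh/kg

134.4 Wh/kg


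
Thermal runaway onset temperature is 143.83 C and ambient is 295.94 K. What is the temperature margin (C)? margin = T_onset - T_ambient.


Convert: T_ambient = 295.94 K = 22.79 C
margin = 143.83 - 22.79 = 121.04 C

121.04 C


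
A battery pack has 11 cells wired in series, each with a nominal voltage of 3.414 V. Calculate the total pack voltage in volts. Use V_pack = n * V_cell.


V_pack = n * V_cell = 11 * 3.414 = 37.554 V

37.554 V


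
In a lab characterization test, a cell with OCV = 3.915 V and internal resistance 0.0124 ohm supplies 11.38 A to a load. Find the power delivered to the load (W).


Step 1: V_terminal = OCV - I*R = 3.915 - 11.38 * 0.0124 = 3.7739 V
Step 2: P_out = V_terminal * I = 3.7739 * 11.38 = 42.95 W

42.95 W


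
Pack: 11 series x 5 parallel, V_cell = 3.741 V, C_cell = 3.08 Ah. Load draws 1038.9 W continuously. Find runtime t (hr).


Step 1: E_pack = Ns * V_cell * Np * C_cell = 11 * 3.741 * 5 * 3.08 = 633.73 Wh
Step 2: t = E_pack / P = 633.73 / 1038.9 = 0.6100 hr

0.6100 hr


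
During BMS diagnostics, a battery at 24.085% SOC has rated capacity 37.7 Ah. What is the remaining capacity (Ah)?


remaining = SOC / 100 * total = 24.085 / 100 * 37.7 = 9.080 Ah

9.080 Ah


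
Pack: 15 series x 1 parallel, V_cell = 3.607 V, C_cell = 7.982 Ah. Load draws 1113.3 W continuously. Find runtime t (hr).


Step 1: E_pack = Ns * V_cell * Np * C_cell = 15 * 3.607 * 1 * 7.982 = 431.87 Wh
Step 2: t = E_pack / P = 431.87 / 1113.3 = 0.3879 hr

0.3879 hr


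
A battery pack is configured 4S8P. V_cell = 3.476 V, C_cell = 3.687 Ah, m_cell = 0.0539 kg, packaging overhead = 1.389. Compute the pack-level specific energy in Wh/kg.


Step 1: V_pack = 4 * 3.476 = 13.904 V
Step 2: C_pack = 8 * 3.687 = 29.496 Ah
Step 3: E_pack = V_pack * C_pack = 13.904 * 29.496 = 410.11 Wh
Step 4: m_pack = 4 * 8 * 0.0539 * 1.389 = 2.3957 kg
Step 5: ED = E_pack / m_pack = 410.11 / 2.3957 = 171.2 Wh/kg

171.2 Wh/kg


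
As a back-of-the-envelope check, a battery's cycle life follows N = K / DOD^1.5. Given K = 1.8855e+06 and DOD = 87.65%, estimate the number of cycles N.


Step 1: DOD^1.5 = 87.65^1.5 = 820.59
Step 2: N = 1.8855e+06 / 820.59 = 2298 cycles

2298 cycles


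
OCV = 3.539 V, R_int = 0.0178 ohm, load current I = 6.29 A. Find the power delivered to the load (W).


Step 1: V_terminal = OCV - I*R = 3.539 - 6.29 * 0.0178 = 3.427 V
Step 2: P_out = V_terminal * I = 3.427 * 6.29 = 21.56 W

21.56 W


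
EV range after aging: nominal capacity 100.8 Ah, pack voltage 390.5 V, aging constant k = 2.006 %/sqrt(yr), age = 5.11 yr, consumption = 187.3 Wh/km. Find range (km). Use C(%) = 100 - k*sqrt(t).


Step 1: capacity retention = 100 - 2.006 * sqrt(5.11) = 100 - 2.006 * 2.2605 = 95.465%
Step 2: C_now = 100.8 * 95.465/100 = 96.229 Ah
Step 3: E_pack = V * C_now = 390.5 * 96.229 = 37577 Wh
Step 4: range = E_pack / consumption = 37577 / 187.3 = 200.6 km

200.6 km


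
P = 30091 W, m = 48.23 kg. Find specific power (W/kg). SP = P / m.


SP = P / m = 30091 / 48.23 = 623.9 W/kg

623.9 W/kg


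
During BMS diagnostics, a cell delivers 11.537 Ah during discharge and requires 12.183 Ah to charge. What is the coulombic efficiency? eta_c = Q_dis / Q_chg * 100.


eta_c = Q_dis / Q_chg * 100 = 11.537 / 12.183 * 100 = 94.70%

94.70%


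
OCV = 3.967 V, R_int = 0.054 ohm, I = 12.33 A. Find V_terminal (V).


IR drop = 12.33 * 0.054 = 0.66582 V
V = 3.967 - 0.66582 = 3.301 V

3.301 V


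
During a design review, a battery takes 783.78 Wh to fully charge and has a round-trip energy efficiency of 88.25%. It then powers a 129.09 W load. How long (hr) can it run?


Step 1: E_discharge = eta/100 * E_charge = 88.25/100 * 783.78 = 691.69 Wh
Step 2: t = E_discharge / P = 691.69 / 129.09 = 5.358 hr

5.358 hr


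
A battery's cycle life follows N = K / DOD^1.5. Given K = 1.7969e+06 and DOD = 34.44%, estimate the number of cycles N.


DOD^1.5 = 202.11
N = K / DOD^1.5 = 1.7969e+06 / 202.11 = 8891

8891 cycles


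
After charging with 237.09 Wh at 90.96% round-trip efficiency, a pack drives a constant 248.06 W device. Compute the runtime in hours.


Step 1: E_discharge = eta/100 * E_charge = 90.96/100 * 237.09 = 215.66 Wh
Step 2: t = E_discharge / P = 215.66 / 248.06 = 0.8694 hr

0.8694 hr


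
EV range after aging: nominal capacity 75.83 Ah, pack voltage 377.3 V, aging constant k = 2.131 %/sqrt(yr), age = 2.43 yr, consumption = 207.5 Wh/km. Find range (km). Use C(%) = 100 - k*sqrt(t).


Step 1: capacity retention = 100 - 2.131 * sqrt(2.43) = 100 - 2.131 * 1.5588 = 96.678%
Step 2: C_now = 75.83 * 96.678/100 = 73.311 Ah
Step 3: E_pack = V * C_now = 377.3 * 73.311 = 27660 Wh
Step 4: range = E_pack / consumption = 27660 / 207.5 = 133.3 km

133.3 km


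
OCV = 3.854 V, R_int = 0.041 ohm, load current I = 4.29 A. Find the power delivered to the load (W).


Step 1: V_terminal = OCV - I*R = 3.854 - 4.29 * 0.041 = 3.6781 V
Step 2: P_out = V_terminal * I = 3.6781 * 4.29 = 15.78 W

15.78 W


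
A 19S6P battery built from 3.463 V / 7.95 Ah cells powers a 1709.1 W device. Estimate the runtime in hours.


Step 1: E_pack = Ns * V_cell * Np * C_cell = 19 * 3.463 * 6 * 7.95 = 3138.5 Wh
Step 2: t = E_pack / P = 3138.5 / 1709.1 = 1.836 hr

1.836 hr


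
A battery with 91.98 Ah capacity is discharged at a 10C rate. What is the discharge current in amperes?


I = C_rate * capacity = 10 * 91.98 = 919.8 A

919.8 A


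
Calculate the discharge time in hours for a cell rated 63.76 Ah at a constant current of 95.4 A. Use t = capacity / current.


t = capacity / current = 63.76 / 95.4 = 0.6683 hr

0.6683 hr


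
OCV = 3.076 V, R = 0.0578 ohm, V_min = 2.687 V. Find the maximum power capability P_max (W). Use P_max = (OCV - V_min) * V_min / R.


dV = OCV - V_min = 0.389 V (so I_max = dV / R)
P_max = dV * V_min / R = 0.389 * 2.687 / 0.0578 = 18.08 W

18.08 W


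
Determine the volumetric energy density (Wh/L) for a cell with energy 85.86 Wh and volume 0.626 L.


Volumetric ED = 85.86 Wh / 0.626 L = 137.2 Wh/L

137.2 Wh/L


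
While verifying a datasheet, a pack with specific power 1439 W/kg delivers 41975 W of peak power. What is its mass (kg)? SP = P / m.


m = P / SP = 41975 / 1439 = 29.17 kg

29.17 kg


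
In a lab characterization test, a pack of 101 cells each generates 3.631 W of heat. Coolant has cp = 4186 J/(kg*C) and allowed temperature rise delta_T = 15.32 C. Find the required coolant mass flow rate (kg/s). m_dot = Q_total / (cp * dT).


Q_total = 101 * 3.631 = 366.73 W
m_dot = Q_total / (cp * dT) = 366.73 / (4186 * 15.32) = 0.005719 kg/s

0.005719 kg/s


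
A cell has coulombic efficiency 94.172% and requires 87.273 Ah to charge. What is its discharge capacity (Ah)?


Q_dis = eta/100 * Q_chg = 94.172/100 * 87.273 = 82.19 Ah

82.19 Ah


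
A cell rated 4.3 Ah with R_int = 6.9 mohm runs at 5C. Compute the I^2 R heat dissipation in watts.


Convert: R = 6.9 mohm = 0.0069 ohm
Step 1: I = C_rate * capacity = 5 * 4.3 = 21.5 A
Step 2: Q = I^2 * R = 21.5^2 * 0.0069 = 462.25 * 0.0069 = 3.190 W

3.190 W


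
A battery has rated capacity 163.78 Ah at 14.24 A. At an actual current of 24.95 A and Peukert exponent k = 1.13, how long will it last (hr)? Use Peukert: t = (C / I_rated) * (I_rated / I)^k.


Step 1: t_rated = C / I_rated = 163.78 / 14.24 = 11.501 hr
Step 2: ratio = 14.24 / 24.95 = 0.57074
Step 3: ratio^k = 0.57074^1.13 = 0.53061
Step 4: t = t_rated * ratio^k = 11.501 * 0.53061 = 6.103 hr

6.103 hr


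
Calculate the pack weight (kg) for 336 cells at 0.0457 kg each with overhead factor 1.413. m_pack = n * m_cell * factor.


Cell mass sum = 336 * 0.0457 = 15.355 kg
With overhead 1.413: m_pack = 15.355 * 1.413 = 21.70 kg

21.70 kg


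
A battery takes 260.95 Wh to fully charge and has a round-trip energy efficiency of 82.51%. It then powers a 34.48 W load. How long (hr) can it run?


Step 1: E_discharge = eta/100 * E_charge = 82.51/100 * 260.95 = 215.31 Wh
Step 2: t = E_discharge / P = 215.31 / 34.48 = 6.244 hr

6.244 hr


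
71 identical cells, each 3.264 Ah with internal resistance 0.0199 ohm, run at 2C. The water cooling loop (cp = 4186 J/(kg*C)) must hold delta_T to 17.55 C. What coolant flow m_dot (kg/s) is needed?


Step 1: I = 2 * 3.264 = 6.528 A
Step 2: Q_cell = I^2 * R = 6.528^2 * 0.0199 = 0.84803 W
Step 3: Q_total = 71 * 0.84803 = 60.21 W
Step 4: m_dot = Q_total / (cp * dT) = 60.21 / (4186 * 17.55) = 8.196e-04 kg/s

8.196e-04 kg/s


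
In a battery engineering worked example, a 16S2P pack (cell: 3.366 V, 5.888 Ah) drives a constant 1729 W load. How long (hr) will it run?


Step 1: E_pack = Ns * V_cell * Np * C_cell = 16 * 3.366 * 2 * 5.888 = 634.21 Wh
Step 2: t = E_pack / P = 634.21 / 1729 = 0.3668 hr

0.3668 hr


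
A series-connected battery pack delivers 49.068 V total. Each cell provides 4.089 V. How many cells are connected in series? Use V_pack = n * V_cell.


Rearranging: n = V_pack / V_cell = 49.068 / 4.089 = 12 cells

12


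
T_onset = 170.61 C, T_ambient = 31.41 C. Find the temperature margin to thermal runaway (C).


Safety margin = 170.61 C - 31.41 C = 139.2 C

139.2 C


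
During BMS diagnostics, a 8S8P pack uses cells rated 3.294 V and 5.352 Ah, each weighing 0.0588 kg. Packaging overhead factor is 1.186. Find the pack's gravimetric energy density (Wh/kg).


Step 1: V_pack = 8 * 3.294 = 26.352 V
Step 2: C_pack = 8 * 5.352 = 42.816 Ah
Step 3: E_pack = V_pack * C_pack = 26.352 * 42.816 = 1128.3 Wh
Step 4: m_pack = 8 * 8 * 0.0588 * 1.186 = 4.4632 kg
Step 5: ED = E_pack / m_pack = 1128.3 / 4.4632 = 252.8 Wh/kg

252.8 Wh/kg


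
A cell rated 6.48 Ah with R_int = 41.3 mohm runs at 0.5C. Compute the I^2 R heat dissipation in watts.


Convert: R = 41.3 mohm = 0.0413 ohm
Step 1: I = C_rate * capacity = 0.5 * 6.48 = 3.24 A
Step 2: Q = I^2 * R = 3.24^2 * 0.0413 = 10.498 * 0.0413 = 0.4336 W

0.4336 W


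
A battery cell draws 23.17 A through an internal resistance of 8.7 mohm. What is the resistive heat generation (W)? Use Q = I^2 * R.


Convert: R = 8.7 mohm = 0.0087 ohm
I^2 = 536.85
Q = 536.85 * 0.0087 = 4.671 W

4.671 W


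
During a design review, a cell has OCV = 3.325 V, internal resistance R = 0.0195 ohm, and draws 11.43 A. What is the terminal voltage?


IR drop = 11.43 * 0.0195 = 0.22289 V
V = 3.325 - 0.22289 = 3.102 V

3.102 V


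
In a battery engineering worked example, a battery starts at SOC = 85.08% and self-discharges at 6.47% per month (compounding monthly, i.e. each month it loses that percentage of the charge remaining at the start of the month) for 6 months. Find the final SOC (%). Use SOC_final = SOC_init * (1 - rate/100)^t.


decay = (1 - 6.47/100)^6 = 0.66943
SOC_final = 85.08 * 0.66943 = 56.96%

56.96%


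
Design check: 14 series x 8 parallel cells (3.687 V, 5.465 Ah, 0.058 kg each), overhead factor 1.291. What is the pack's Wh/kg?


Step 1: V_pack = 14 * 3.687 = 51.618 V
Step 2: C_pack = 8 * 5.465 = 43.72 Ah
Step 3: E_pack = V_pack * C_pack = 51.618 * 43.72 = 2256.7 Wh
Step 4: m_pack = 14 * 8 * 0.058 * 1.291 = 8.3863 kg
Step 5: ED = E_pack / m_pack = 2256.7 / 8.3863 = 269.1 Wh/kg

269.1 Wh/kg


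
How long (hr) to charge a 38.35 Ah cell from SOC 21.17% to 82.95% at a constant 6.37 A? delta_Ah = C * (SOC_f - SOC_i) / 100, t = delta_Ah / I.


delta_Ah = 38.35 * (82.95 - 21.17) / 100 = 23.693 Ah
t = delta_Ah / I = 23.693 / 6.37 = 3.719 hr

3.719 hr


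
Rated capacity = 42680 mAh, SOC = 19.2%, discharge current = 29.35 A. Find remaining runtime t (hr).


Convert: C_total = 42680 mAh = 42.68 Ah
Step 1: remaining = SOC/100 * C_total = 19.2/100 * 42.68 = 8.1946 Ah
Step 2: t = remaining / I = 8.1946 / 29.35 = 0.2792 hr

0.2792 hr


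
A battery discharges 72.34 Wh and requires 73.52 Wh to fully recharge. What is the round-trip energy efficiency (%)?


eta_e = E_dis / E_chg * 100 = 72.34 / 73.52 * 100 = 98.39%

98.39%


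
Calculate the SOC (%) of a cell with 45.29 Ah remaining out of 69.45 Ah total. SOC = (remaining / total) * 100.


SOC% = 45.29 / 69.45 * 100 = 65.21%

65.21%


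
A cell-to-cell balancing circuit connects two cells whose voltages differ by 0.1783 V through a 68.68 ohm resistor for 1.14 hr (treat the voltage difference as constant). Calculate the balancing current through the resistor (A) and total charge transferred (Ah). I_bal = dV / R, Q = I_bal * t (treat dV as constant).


First, Ohm's law: I_bal = 0.1783 V / 68.68 ohm = 0.0025961 A
Then Q = I * t = 0.0025961 A * 1.14 hr = 0.002960 Ah

I=0.0025961 A, Q=0.002960 Ah


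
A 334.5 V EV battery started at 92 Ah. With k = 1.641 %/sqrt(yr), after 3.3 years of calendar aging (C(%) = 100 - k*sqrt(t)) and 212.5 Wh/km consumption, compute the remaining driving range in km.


Step 1: capacity retention = 100 - 1.641 * sqrt(3.3) = 100 - 1.641 * 1.8166 = 97.019%
Step 2: C_now = 92 * 97.019/100 = 89.257 Ah
Step 3: E_pack = V * C_now = 334.5 * 89.257 = 29856 Wh
Step 4: range = E_pack / consumption = 29856 / 212.5 = 140.5 km

140.5 km


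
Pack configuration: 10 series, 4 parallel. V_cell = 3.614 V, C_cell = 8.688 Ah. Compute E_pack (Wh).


V_pack = 10 * 3.614 = 36.14 V
C_pack = 4 * 8.688 = 34.752 Ah
E = V_pack * C_pack = 36.14 * 34.752 = 1256 Wh

1256 Wh


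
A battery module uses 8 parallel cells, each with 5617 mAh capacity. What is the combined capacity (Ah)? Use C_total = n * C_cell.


Convert: C_cell = 5617 mAh = 5.617 Ah
C_total = 8 * 5.617 = 44.936 Ah

44.936 Ah


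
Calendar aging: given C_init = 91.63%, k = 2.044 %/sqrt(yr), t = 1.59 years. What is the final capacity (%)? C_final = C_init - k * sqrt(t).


Step 1: sqrt(1.59 yr) = 1.261
Step 2: drop = 2.044 * 1.261 = 2.5775
Step 3: C_final = 91.63 - 2.5775 = 89.05%

89.05%


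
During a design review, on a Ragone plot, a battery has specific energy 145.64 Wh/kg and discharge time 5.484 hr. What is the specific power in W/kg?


Specific power = 145.64 Wh/kg / 5.484 hr = 26.56 W/kg

26.56 W/kg


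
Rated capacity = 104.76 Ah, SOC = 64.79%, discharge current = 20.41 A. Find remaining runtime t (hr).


Step 1: remaining = SOC/100 * C_total = 64.79/100 * 104.76 = 67.874 Ah
Step 2: t = remaining / I = 67.874 / 20.41 = 3.326 hr

3.326 hr


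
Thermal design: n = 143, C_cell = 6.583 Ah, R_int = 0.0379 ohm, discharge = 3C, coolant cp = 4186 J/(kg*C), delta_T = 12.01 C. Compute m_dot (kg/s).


Step 1: I = 3 * 6.583 = 19.749 A
Step 2: Q_cell = I^2 * R = 19.749^2 * 0.0379 = 14.782 W
Step 3: Q_total = 143 * 14.782 = 2113.8 W
Step 4: m_dot = Q_total / (cp * dT) = 2113.8 / (4186 * 12.01) = 0.04205 kg/s

0.04205 kg/s


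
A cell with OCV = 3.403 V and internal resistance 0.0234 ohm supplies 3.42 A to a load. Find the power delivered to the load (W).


Step 1: V_terminal = OCV - I*R = 3.403 - 3.42 * 0.0234 = 3.323 V
Step 2: P_out = V_terminal * I = 3.323 * 3.42 = 11.36 W

11.36 W


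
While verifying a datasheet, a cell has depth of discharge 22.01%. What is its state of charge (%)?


SOC = 100 - DOD = 100 - 22.01 = 77.99%

77.99%


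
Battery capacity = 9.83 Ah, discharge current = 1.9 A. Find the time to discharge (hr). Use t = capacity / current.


Runtime = 9.83 Ah / 1.9 A = 5.174 hr

5.174 hr


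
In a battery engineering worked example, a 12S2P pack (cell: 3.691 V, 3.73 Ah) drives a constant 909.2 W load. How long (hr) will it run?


Step 1: E_pack = Ns * V_cell * Np * C_cell = 12 * 3.691 * 2 * 3.73 = 330.42 Wh
Step 2: t = E_pack / P = 330.42 / 909.2 = 0.3634 hr

0.3634 hr


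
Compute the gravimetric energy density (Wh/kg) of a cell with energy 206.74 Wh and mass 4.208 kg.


ED = E / m = 206.74 / 4.208 = 49.13 Wh/kg

49.13 Wh/kg


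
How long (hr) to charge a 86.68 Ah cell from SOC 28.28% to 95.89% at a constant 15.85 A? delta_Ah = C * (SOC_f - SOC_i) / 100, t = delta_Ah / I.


Step 1: dSOC = 95.89% - 28.28% = 67.61%
Step 2: delta_Ah = 86.68 * 67.61 / 100 = 58.604 Ah
Step 3: t = 58.604 / 15.85 = 3.697 hr

3.697 hr


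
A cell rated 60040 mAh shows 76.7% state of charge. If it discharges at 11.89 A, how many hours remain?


Convert: C_total = 60040 mAh = 60.04 Ah
Step 1: remaining = SOC/100 * C_total = 76.7/100 * 60.04 = 46.051 Ah
Step 2: t = remaining / I = 46.051 / 11.89 = 3.873 hr

3.873 hr


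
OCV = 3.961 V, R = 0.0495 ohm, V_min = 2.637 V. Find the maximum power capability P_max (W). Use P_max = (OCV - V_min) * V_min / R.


dV = OCV - V_min = 1.324 V (so I_max = dV / R)
P_max = dV * V_min / R = 1.324 * 2.637 / 0.0495 = 70.53 W

70.53 W


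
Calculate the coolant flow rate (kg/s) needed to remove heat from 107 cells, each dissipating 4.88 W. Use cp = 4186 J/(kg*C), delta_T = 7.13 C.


Q_total = 107 * 4.88 = 522.16 W
m_dot = Q_total / (cp * dT) = 522.16 / (4186 * 7.13) = 0.01750 kg/s

0.01750 kg/s


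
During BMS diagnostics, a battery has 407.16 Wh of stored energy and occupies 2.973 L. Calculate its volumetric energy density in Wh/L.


Volumetric ED = 407.16 Wh / 2.973 L = 137.0 Wh/L

137.0 Wh/L


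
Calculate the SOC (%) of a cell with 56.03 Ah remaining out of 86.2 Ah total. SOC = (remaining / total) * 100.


SOC = (remaining / total) * 100 = (56.03 / 86.2) * 100 = 65.00%

65.00%


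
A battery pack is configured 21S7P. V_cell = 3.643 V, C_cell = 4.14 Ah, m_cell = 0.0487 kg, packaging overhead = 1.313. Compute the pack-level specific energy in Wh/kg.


Step 1: V_pack = 21 * 3.643 = 76.503 V
Step 2: C_pack = 7 * 4.14 = 28.98 Ah
Step 3: E_pack = V_pack * C_pack = 76.503 * 28.98 = 2217.1 Wh
Step 4: m_pack = 21 * 7 * 0.0487 * 1.313 = 9.3996 kg
Step 5: ED = E_pack / m_pack = 2217.1 / 9.3996 = 235.9 Wh/kg

235.9 Wh/kg


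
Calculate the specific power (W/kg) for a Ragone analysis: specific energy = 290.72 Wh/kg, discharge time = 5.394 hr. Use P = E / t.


Specific power = 290.72 Wh/kg / 5.394 hr = 53.90 W/kg

53.90 W/kg


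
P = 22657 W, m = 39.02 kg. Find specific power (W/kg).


Specific power = 22657 W / 39.02 kg = 580.7 W/kg

580.7 W/kg


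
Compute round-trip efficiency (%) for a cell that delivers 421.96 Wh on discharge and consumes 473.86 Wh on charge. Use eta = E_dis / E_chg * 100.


Round-trip efficiency = 421.96/473.86 * 100% = 89.05%

89.05%


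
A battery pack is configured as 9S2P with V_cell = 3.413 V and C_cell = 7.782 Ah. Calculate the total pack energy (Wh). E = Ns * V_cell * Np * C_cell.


V_pack = 9 * 3.413 = 30.717 V
C_pack = 2 * 7.782 = 15.564 Ah
E = V_pack * C_pack = 30.717 * 15.564 = 478.1 Wh

478.1 Wh


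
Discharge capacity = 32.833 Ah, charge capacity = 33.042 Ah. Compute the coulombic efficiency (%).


eta_c = Q_dis / Q_chg * 100 = 32.833 / 33.042 * 100 = 99.37%

99.37%


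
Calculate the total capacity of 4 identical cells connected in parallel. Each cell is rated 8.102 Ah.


C_total = 4 * 8.102 = 32.408 Ah

32.408 Ah


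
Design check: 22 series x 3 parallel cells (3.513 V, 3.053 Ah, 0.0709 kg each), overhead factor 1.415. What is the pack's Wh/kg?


Step 1: V_pack = 22 * 3.513 = 77.286 V
Step 2: C_pack = 3 * 3.053 = 9.159 Ah
Step 3: E_pack = V_pack * C_pack = 77.286 * 9.159 = 707.86 Wh
Step 4: m_pack = 22 * 3 * 0.0709 * 1.415 = 6.6214 kg
Step 5: ED = E_pack / m_pack = 707.86 / 6.6214 = 106.9 Wh/kg

106.9 Wh/kg


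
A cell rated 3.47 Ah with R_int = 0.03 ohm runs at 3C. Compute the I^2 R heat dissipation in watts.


Step 1: I = C_rate * capacity = 3 * 3.47 = 10.41 A
Step 2: Q = I^2 * R = 10.41^2 * 0.03 = 108.37 * 0.03 = 3.251 W

3.251 W


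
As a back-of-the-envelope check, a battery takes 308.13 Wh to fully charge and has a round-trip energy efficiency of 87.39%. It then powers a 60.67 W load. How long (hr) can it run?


Step 1: E_discharge = eta/100 * E_charge = 87.39/100 * 308.13 = 269.27 Wh
Step 2: t = E_discharge / P = 269.27 / 60.67 = 4.438 hr

4.438 hr


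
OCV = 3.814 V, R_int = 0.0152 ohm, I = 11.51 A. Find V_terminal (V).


IR drop = 11.51 * 0.0152 = 0.17495 V
V = 3.814 - 0.17495 = 3.639 V

3.639 V


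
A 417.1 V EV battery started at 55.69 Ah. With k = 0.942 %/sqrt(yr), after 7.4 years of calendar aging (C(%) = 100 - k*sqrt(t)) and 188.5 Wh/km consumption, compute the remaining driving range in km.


Step 1: capacity retention = 100 - 0.942 * sqrt(7.4) = 100 - 0.942 * 2.7203 = 97.437%
Step 2: C_now = 55.69 * 97.437/100 = 54.263 Ah
Step 3: E_pack = V * C_now = 417.1 * 54.263 = 22633 Wh
Step 4: range = E_pack / consumption = 22633 / 188.5 = 120.1 km

120.1 km


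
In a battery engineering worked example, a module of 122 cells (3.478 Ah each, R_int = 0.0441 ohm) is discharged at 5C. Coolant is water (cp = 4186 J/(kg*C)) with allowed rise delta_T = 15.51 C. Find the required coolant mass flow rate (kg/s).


Step 1: I = 5 * 3.478 = 17.39 A
Step 2: Q_cell = I^2 * R = 17.39^2 * 0.0441 = 13.336 W
Step 3: Q_total = 122 * 13.336 = 1627 W
Step 4: m_dot = Q_total / (cp * dT) = 1627 / (4186 * 15.51) = 0.02506 kg/s

0.02506 kg/s


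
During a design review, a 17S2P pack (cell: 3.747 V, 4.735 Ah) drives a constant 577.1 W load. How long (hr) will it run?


Step 1: E_pack = Ns * V_cell * Np * C_cell = 17 * 3.747 * 2 * 4.735 = 603.23 Wh
Step 2: t = E_pack / P = 603.23 / 577.1 = 1.045 hr

1.045 hr


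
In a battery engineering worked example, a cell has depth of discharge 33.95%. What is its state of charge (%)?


SOC = 100 - DOD = 100 - 33.95 = 66.05%

66.05%


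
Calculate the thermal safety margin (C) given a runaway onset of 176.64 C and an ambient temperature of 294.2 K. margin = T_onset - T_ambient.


Convert: T_ambient = 294.2 K = 21.05 C
margin = 176.64 - 21.05 = 155.59 C

155.59 C


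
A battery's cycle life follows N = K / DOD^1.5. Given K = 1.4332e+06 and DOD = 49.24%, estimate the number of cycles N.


Step 1: DOD^1.5 = 49.24^1.5 = 345.52
Step 2: N = 1.4332e+06 / 345.52 = 4148 cycles

4148 cycles


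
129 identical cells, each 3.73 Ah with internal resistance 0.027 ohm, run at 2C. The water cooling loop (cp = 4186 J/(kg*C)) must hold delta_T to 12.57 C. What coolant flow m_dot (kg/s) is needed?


Step 1: I = 2 * 3.73 = 7.46 A
Step 2: Q_cell = I^2 * R = 7.46^2 * 0.027 = 1.5026 W
Step 3: Q_total = 129 * 1.5026 = 193.84 W
Step 4: m_dot = Q_total / (cp * dT) = 193.84 / (4186 * 12.57) = 0.003684 kg/s

0.003684 kg/s


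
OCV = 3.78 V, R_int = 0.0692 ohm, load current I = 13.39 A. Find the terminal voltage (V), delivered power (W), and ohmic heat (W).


Step 1: V_terminal = OCV - I*R = 3.78 - 13.39 * 0.0692 = 2.8534 V
Step 2: P_out = V_terminal * I = 2.8534 * 13.39 = 38.21 W
Step 3: Q = I^2 * R = 13.39^2 * 0.0692 = 12.41 W

V=2.8534 V, P=38.21 W, Q=12.41 W


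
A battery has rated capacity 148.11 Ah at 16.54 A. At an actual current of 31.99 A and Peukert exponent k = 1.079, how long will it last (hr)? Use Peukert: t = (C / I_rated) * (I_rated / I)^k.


Step 1: t_rated = C / I_rated = 148.11 / 16.54 = 8.9547 hr
Step 2: ratio = 16.54 / 31.99 = 0.51704
Step 3: ratio^k = 0.51704^1.079 = 0.49079
Step 4: t = t_rated * ratio^k = 8.9547 * 0.49079 = 4.395 hr

4.395 hr


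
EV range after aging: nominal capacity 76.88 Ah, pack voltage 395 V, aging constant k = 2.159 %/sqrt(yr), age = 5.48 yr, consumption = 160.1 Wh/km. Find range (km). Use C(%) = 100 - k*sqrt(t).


Step 1: capacity retention = 100 - 2.159 * sqrt(5.48) = 100 - 2.159 * 2.3409 = 94.946%
Step 2: C_now = 76.88 * 94.946/100 = 72.994 Ah
Step 3: E_pack = V * C_now = 395 * 72.994 = 28833 Wh
Step 4: range = E_pack / consumption = 28833 / 160.1 = 180.1 km

180.1 km


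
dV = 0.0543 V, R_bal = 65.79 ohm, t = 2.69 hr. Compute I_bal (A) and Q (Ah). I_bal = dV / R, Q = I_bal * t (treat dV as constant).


I_bal = dV / R = 0.0543 / 65.79 = 8.2535e-04 A
Q = I_bal * t = 8.2535e-04 * 2.69 = 0.002220 Ah

I=8.2535e-04 A, Q=0.002220 Ah


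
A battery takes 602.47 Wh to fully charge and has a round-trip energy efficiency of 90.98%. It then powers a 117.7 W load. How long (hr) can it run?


Step 1: E_discharge = eta/100 * E_charge = 90.98/100 * 602.47 = 548.13 Wh
Step 2: t = E_discharge / P = 548.13 / 117.7 = 4.657 hr

4.657 hr


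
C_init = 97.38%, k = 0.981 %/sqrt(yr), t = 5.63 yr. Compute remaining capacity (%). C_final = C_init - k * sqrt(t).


sqrt(t) = sqrt(5.63) = 2.3728
C_final = 97.38 - 0.981 * 2.3728 = 95.05%

95.05%


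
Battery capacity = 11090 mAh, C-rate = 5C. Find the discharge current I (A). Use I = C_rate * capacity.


Convert: capacity = 11090 mAh = 11.09 Ah
I = C_rate * capacity = 5 * 11.09 = 55.45 A

55.45 A


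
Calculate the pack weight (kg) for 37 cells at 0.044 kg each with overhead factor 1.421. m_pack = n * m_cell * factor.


Cell mass sum = 37 * 0.044 = 1.628 kg
With overhead 1.421: m_pack = 1.628 * 1.421 = 2.313 kg

2.313 kg


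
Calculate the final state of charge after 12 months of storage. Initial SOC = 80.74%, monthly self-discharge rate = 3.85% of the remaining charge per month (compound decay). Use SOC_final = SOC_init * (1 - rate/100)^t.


decay = (1 - 3.85/100)^12 = 0.6243
SOC_final = 80.74 * 0.6243 = 50.41%

50.41%


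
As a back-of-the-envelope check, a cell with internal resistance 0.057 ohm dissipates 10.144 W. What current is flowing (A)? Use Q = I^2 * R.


I = sqrt(Q / R) = sqrt(10.144 / 0.057) = sqrt(177.96) = 13.34 A

13.34 A


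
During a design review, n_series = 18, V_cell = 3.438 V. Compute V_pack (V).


With 18 cells in series at 3.438 V each, V_pack = 61.884 V

61.884 V


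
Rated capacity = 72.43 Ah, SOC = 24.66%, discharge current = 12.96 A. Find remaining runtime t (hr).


Step 1: remaining = SOC/100 * C_total = 24.66/100 * 72.43 = 17.861 Ah
Step 2: t = remaining / I = 17.861 / 12.96 = 1.378 hr

1.378 hr


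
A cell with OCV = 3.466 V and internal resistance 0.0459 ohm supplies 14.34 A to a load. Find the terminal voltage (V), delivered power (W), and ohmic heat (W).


Step 1: V_terminal = OCV - I*R = 3.466 - 14.34 * 0.0459 = 2.8078 V
Step 2: P_out = V_terminal * I = 2.8078 * 14.34 = 40.26 W
Step 3: Q = I^2 * R = 14.34^2 * 0.0459 = 9.439 W

V=2.8078 V, P=40.26 W, Q=9.439 W


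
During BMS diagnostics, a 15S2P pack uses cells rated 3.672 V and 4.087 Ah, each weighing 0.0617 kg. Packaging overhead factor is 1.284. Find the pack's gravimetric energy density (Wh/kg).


Step 1: V_pack = 15 * 3.672 = 55.08 V
Step 2: C_pack = 2 * 4.087 = 8.174 Ah
Step 3: E_pack = V_pack * C_pack = 55.08 * 8.174 = 450.22 Wh
Step 4: m_pack = 15 * 2 * 0.0617 * 1.284 = 2.3767 kg
Step 5: ED = E_pack / m_pack = 450.22 / 2.3767 = 189.4 Wh/kg

189.4 Wh/kg


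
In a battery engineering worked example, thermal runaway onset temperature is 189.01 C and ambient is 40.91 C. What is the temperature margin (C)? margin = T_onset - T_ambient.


margin = T_onset - T_ambient = 189.01 - 40.91 = 148.1 C

148.1 C


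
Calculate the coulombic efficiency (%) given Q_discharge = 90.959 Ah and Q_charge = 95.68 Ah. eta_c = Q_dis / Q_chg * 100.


Coulombic efficiency = 90.959/95.68 * 100% = 95.07%

95.07%


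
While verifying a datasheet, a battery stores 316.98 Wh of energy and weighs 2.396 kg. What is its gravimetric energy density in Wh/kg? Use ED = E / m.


Specific energy = 316.98 Wh / 2.396 kg = 132.3 Wh/kg

132.3 Wh/kg


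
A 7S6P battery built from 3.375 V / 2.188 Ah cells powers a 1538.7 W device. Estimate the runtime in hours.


Step 1: E_pack = Ns * V_cell * Np * C_cell = 7 * 3.375 * 6 * 2.188 = 310.15 Wh
Step 2: t = E_pack / P = 310.15 / 1538.7 = 0.2016 hr

0.2016 hr


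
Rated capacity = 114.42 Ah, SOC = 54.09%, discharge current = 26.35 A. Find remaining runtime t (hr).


Step 1: remaining = SOC/100 * C_total = 54.09/100 * 114.42 = 61.89 Ah
Step 2: t = remaining / I = 61.89 / 26.35 = 2.349 hr

2.349 hr


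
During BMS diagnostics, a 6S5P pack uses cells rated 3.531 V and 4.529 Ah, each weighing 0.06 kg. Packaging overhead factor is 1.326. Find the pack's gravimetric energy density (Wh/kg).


Step 1: V_pack = 6 * 3.531 = 21.186 V
Step 2: C_pack = 5 * 4.529 = 22.645 Ah
Step 3: E_pack = V_pack * C_pack = 21.186 * 22.645 = 479.76 Wh
Step 4: m_pack = 6 * 5 * 0.06 * 1.326 = 2.3868 kg
Step 5: ED = E_pack / m_pack = 479.76 / 2.3868 = 201.0 Wh/kg

201.0 Wh/kg


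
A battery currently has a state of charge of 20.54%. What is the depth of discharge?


DOD = 100 - SOC = 100 - 20.54 = 79.46%

79.46%


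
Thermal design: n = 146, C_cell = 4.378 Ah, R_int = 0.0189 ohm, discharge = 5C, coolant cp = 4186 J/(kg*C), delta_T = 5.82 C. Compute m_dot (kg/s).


Step 1: I = 5 * 4.378 = 21.89 A
Step 2: Q_cell = I^2 * R = 21.89^2 * 0.0189 = 9.0564 W
Step 3: Q_total = 146 * 9.0564 = 1322.2 W
Step 4: m_dot = Q_total / (cp * dT) = 1322.2 / (4186 * 5.82) = 0.05427 kg/s

0.05427 kg/s


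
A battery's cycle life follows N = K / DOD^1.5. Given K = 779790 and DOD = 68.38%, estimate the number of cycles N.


Step 1: DOD^1.5 = 68.38^1.5 = 565.45
Step 2: N = 779790 / 565.45 = 1379 cycles

1379 cycles


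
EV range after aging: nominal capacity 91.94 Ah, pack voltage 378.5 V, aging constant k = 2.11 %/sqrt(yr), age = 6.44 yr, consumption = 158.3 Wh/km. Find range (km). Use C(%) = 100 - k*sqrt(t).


Step 1: capacity retention = 100 - 2.11 * sqrt(6.44) = 100 - 2.11 * 2.5377 = 94.645%
Step 2: C_now = 91.94 * 94.645/100 = 87.017 Ah
Step 3: E_pack = V * C_now = 378.5 * 87.017 = 32936 Wh
Step 4: range = E_pack / consumption = 32936 / 158.3 = 208.1 km

208.1 km


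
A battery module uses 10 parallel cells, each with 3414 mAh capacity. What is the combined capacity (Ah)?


Convert: C_cell = 3414 mAh = 3.414 Ah
C_total = 10 * 3.414 = 34.14 Ah

34.14 Ah


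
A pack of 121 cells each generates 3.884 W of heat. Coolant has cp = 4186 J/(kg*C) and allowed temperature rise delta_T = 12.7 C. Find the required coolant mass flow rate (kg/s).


Q_total = 121 * 3.884 = 469.96 W
m_dot = Q_total / (cp * dT) = 469.96 / (4186 * 12.7) = 0.008840 kg/s

0.008840 kg/s


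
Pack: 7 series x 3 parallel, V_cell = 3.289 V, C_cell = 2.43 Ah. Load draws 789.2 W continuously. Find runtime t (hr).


Step 1: E_pack = Ns * V_cell * Np * C_cell = 7 * 3.289 * 3 * 2.43 = 167.84 Wh
Step 2: t = E_pack / P = 167.84 / 789.2 = 0.2127 hr

0.2127 hr


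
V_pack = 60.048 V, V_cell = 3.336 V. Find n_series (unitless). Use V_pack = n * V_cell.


Rearranging: n = V_pack / V_cell = 60.048 / 3.336 = 18 cells

18


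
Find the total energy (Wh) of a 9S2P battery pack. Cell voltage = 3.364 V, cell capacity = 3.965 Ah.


E = Ns * Vcell * Np * Ccell = 9 * 3.364 * 2 * 3.965 = 240.1 Wh

240.1 Wh


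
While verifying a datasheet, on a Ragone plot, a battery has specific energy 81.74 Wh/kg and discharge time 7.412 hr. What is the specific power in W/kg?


P_specific = E / t = 81.74 / 7.412 = 11.03 W/kg

11.03 W/kg


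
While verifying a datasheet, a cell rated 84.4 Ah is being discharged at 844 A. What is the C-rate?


C_rate = I / capacity = 844 / 84.4 = 10C

10C


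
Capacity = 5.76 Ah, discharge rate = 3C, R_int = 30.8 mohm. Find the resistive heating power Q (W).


Convert: R = 30.8 mohm = 0.0308 ohm
Step 1: I = C_rate * capacity = 3 * 5.76 = 17.28 A
Step 2: Q = I^2 * R = 17.28^2 * 0.0308 = 298.6 * 0.0308 = 9.197 W

9.197 W


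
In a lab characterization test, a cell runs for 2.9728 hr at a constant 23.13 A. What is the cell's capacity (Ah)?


C = I * t = 23.13 * 2.9728 = 68.76 Ah

68.76 Ah


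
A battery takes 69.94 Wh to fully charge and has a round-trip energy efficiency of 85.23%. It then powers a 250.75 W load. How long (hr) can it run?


Step 1: E_discharge = eta/100 * E_charge = 85.23/100 * 69.94 = 59.61 Wh
Step 2: t = E_discharge / P = 59.61 / 250.75 = 0.2377 hr

0.2377 hr


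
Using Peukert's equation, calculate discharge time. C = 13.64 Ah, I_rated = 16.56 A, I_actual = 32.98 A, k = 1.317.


Step 1: t_rated = C / I_rated = 13.64 / 16.56 = 0.82367 hr
Step 2: ratio = 16.56 / 32.98 = 0.50212
Step 3: ratio^k = 0.50212^1.317 = 0.40361
Step 4: t = t_rated * ratio^k = 0.82367 * 0.40361 = 0.3324 hr

0.3324 hr


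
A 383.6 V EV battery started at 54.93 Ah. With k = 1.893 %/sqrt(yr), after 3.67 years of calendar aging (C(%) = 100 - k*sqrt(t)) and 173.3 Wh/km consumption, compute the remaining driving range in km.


Step 1: capacity retention = 100 - 1.893 * sqrt(3.67) = 100 - 1.893 * 1.9157 = 96.374%
Step 2: C_now = 54.93 * 96.374/100 = 52.938 Ah
Step 3: E_pack = V * C_now = 383.6 * 52.938 = 20307 Wh
Step 4: range = E_pack / consumption = 20307 / 173.3 = 117.2 km

117.2 km


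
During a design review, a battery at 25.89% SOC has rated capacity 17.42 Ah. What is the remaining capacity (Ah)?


remaining = SOC / 100 * total = 25.89 / 100 * 17.42 = 4.510 Ah

4.510 Ah


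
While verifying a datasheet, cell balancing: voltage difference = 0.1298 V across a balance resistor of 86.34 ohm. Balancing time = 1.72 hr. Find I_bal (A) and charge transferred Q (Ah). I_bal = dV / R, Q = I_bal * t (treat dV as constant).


First, Ohm's law: I_bal = 0.1298 V / 86.34 ohm = 0.0015034 A
Then Q = I * t = 0.0015034 A * 1.72 hr = 0.002586 Ah

I=0.0015034 A, Q=0.002586 Ah


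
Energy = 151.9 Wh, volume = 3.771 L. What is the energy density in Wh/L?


ED = E / V = 151.9 / 3.771 = 40.28 Wh/L

40.28 Wh/L


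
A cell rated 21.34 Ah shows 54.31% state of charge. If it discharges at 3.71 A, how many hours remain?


Step 1: remaining = SOC/100 * C_total = 54.31/100 * 21.34 = 11.59 Ah
Step 2: t = remaining / I = 11.59 / 3.71 = 3.124 hr

3.124 hr


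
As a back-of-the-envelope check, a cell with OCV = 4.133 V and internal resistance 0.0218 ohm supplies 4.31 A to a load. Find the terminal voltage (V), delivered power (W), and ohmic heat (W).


Step 1: V_terminal = OCV - I*R = 4.133 - 4.31 * 0.0218 = 4.039 V
Step 2: P_out = V_terminal * I = 4.039 * 4.31 = 17.41 W
Step 3: Q = I^2 * R = 4.31^2 * 0.0218 = 0.4050 W

V=4.039 V, P=17.41 W, Q=0.4050 W


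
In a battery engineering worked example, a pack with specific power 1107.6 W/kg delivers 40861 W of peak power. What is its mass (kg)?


m = P / SP = 40861 / 1107.6 = 36.89 kg

36.89 kg


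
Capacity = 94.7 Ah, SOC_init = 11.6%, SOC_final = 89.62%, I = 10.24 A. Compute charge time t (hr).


Step 1: dSOC = 89.62% - 11.6% = 78.02%
Step 2: delta_Ah = 94.7 * 78.02 / 100 = 73.885 Ah
Step 3: t = 73.885 / 10.24 = 7.215 hr

7.215 hr


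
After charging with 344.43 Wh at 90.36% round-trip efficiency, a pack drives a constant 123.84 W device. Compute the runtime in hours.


Step 1: E_discharge = eta/100 * E_charge = 90.36/100 * 344.43 = 311.23 Wh
Step 2: t = E_discharge / P = 311.23 / 123.84 = 2.513 hr

2.513 hr


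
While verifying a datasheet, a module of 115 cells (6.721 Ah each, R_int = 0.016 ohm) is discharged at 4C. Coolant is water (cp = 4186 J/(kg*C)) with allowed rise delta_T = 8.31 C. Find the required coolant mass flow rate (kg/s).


Step 1: I = 4 * 6.721 = 26.884 A
Step 2: Q_cell = I^2 * R = 26.884^2 * 0.016 = 11.564 W
Step 3: Q_total = 115 * 11.564 = 1329.9 W
Step 4: m_dot = Q_total / (cp * dT) = 1329.9 / (4186 * 8.31) = 0.03823 kg/s

0.03823 kg/s


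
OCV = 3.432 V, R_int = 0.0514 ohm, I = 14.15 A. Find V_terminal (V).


IR drop = 14.15 * 0.0514 = 0.72731 V
V = 3.432 - 0.72731 = 2.705 V

2.705 V


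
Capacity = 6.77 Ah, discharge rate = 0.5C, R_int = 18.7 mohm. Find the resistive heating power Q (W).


Convert: R = 18.7 mohm = 0.0187 ohm
Step 1: I = C_rate * capacity = 0.5 * 6.77 = 3.385 A
Step 2: Q = I^2 * R = 3.385^2 * 0.0187 = 11.458 * 0.0187 = 0.2143 W

0.2143 W


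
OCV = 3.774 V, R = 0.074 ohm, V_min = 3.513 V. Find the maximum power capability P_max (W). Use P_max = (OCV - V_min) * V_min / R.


P_max = (OCV - V_min) * V_min / R = (3.774 - 3.513) * 3.513 / 0.074 = 0.261 * 3.513 / 0.074 = 12.39 W

12.39 W


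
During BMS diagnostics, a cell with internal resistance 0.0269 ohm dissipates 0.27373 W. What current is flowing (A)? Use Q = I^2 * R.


I = sqrt(Q / R) = sqrt(0.27373 / 0.0269) = sqrt(10.176) = 3.190 A

3.190 A


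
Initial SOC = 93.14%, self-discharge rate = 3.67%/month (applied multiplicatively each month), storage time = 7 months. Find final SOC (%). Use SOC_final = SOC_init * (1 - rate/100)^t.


Monthly retention factor = 1 - 3.67/100 = 0.9633
Over 7 months: factor^7 = 0.76972
SOC_final = 93.14 * 0.76972 = 71.69%

71.69%


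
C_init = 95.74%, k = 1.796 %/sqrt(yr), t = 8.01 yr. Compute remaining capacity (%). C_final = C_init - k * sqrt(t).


Step 1: sqrt(8.01 yr) = 2.8302
Step 2: drop = 1.796 * 2.8302 = 5.083
Step 3: C_final = 95.74 - 5.083 = 90.66%

90.66%


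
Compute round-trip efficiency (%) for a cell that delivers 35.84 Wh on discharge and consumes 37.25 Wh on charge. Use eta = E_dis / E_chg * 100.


eta_e = E_dis / E_chg * 100 = 35.84 / 37.25 * 100 = 96.21%

96.21%


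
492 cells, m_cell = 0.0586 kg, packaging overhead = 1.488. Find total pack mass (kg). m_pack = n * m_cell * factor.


Cell mass sum = 492 * 0.0586 = 28.831 kg
With overhead 1.488: m_pack = 28.831 * 1.488 = 42.90 kg

42.90 kg


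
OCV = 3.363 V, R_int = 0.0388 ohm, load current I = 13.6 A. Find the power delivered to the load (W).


Step 1: V_terminal = OCV - I*R = 3.363 - 13.6 * 0.0388 = 2.8353 V
Step 2: P_out = V_terminal * I = 2.8353 * 13.6 = 38.56 W

38.56 W


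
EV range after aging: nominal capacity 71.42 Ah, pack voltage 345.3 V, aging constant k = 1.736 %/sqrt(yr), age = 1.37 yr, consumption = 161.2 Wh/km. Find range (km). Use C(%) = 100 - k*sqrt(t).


Step 1: capacity retention = 100 - 1.736 * sqrt(1.37) = 100 - 1.736 * 1.1705 = 97.968%
Step 2: C_now = 71.42 * 97.968/100 = 69.969 Ah
Step 3: E_pack = V * C_now = 345.3 * 69.969 = 24160 Wh
Step 4: range = E_pack / consumption = 24160 / 161.2 = 149.9 km

149.9 km


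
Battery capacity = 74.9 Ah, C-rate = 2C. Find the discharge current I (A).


I = C_rate * capacity = 2 * 74.9 = 149.8 A

149.8 A


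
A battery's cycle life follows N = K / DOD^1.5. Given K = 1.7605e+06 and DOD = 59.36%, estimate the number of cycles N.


Step 1: DOD^1.5 = 59.36^1.5 = 457.34
Step 2: N = 1.7605e+06 / 457.34 = 3849 cycles

3849 cycles


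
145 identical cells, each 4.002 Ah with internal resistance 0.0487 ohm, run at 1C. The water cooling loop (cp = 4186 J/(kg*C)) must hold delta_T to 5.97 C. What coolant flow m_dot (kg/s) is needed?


Step 1: I = 1 * 4.002 = 4.002 A
Step 2: Q_cell = I^2 * R = 4.002^2 * 0.0487 = 0.77998 W
Step 3: Q_total = 145 * 0.77998 = 113.1 W
Step 4: m_dot = Q_total / (cp * dT) = 113.1 / (4186 * 5.97) = 0.004526 kg/s

0.004526 kg/s
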